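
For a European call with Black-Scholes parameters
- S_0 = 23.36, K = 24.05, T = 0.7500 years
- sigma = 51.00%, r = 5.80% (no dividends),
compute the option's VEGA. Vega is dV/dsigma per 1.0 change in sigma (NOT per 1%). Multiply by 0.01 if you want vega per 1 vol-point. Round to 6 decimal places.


d1 = 0.2534175115; d2 = -0.1882554444
phi(d1) = 0.3863356411; exp(-qT) = 1.0000000000; exp(-rT) = 0.9574325541
Vega = S * exp(-qT) * phi(d1) * sqrt(T) = 23.3600 * 1.0000000000 * 0.3863356411 * 0.8660254038 = 7.815707

Answer: Vega = 7.815707


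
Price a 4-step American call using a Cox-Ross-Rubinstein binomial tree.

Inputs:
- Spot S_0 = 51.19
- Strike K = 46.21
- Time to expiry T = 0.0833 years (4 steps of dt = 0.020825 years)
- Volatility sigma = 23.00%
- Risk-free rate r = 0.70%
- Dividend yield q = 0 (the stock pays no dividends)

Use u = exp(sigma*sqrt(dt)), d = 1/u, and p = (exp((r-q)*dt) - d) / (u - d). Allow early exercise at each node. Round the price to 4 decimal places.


Answer: Price = V(0,0) = 5.0977

Derivation:
dt = T/N = 0.020825
u = exp(sigma*sqrt(dt)) = 1.033748; d = 1/u = 0.967354
p = (exp((r-q)*dt) - d) / (u - d) = 0.493899
Discount per step: exp(-r*dt) = 0.999854
Stock lattice S(k, i) with i counting down-moves:
  k=0: S(0,0) = 51.1900
  k=1: S(1,0) = 52.9176; S(1,1) = 49.5188
  k=2: S(2,0) = 54.7034; S(2,1) = 51.1900; S(2,2) = 47.9022
  k=3: S(3,0) = 56.5495; S(3,1) = 52.9176; S(3,2) = 49.5188; S(3,3) = 46.3384
  k=4: S(4,0) = 58.4580; S(4,1) = 54.7034; S(4,2) = 51.1900; S(4,3) = 47.9022; S(4,4) = 44.8256
Terminal payoffs V(N, i) = max(S_T - K, 0):
  V(4,0) = 12.247980; V(4,1) = 8.493418; V(4,2) = 4.980000; V(4,3) = 1.692237; V(4,4) = 0.000000
Backward induction: V(k, i) = exp(-r*dt) * [p * V(k+1, i) + (1-p) * V(k+1, i+1)]; then take max(V_cont, immediate exercise) for American.
  V(3,0) = exp(-r*dt) * [p*12.247980 + (1-p)*8.493418] = 10.346283; exercise = 10.339548; V(3,0) = max -> 10.346283
  V(3,1) = exp(-r*dt) * [p*8.493418 + (1-p)*4.980000] = 6.714294; exercise = 6.707558; V(3,1) = max -> 6.714294
  V(3,2) = exp(-r*dt) * [p*4.980000 + (1-p)*1.692237] = 3.315576; exercise = 3.308840; V(3,2) = max -> 3.315576
  V(3,3) = exp(-r*dt) * [p*1.692237 + (1-p)*0.000000] = 0.835672; exercise = 0.128410; V(3,3) = max -> 0.835672
  V(2,0) = exp(-r*dt) * [p*10.346283 + (1-p)*6.714294] = 8.506889; exercise = 8.493418; V(2,0) = max -> 8.506889
  V(2,1) = exp(-r*dt) * [p*6.714294 + (1-p)*3.315576] = 4.993471; exercise = 4.980000; V(2,1) = max -> 4.993471
  V(2,2) = exp(-r*dt) * [p*3.315576 + (1-p)*0.835672] = 2.060193; exercise = 1.692237; V(2,2) = max -> 2.060193
  V(1,0) = exp(-r*dt) * [p*8.506889 + (1-p)*4.993471] = 6.727763; exercise = 6.707558; V(1,0) = max -> 6.727763
  V(1,1) = exp(-r*dt) * [p*4.993471 + (1-p)*2.060193] = 3.508424; exercise = 3.308840; V(1,1) = max -> 3.508424
  V(0,0) = exp(-r*dt) * [p*6.727763 + (1-p)*3.508424] = 5.097708; exercise = 4.980000; V(0,0) = max -> 5.097708


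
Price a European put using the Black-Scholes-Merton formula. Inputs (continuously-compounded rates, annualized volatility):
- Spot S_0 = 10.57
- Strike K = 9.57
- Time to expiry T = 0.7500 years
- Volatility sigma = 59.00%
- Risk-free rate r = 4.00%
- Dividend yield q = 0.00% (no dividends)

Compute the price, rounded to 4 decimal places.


Answer: Price = 1.4230

Derivation:
d1 = (ln(S/K) + (r - q + 0.5*sigma^2) * T) / (sigma * sqrt(T)) = 0.50870253
d2 = d1 - sigma * sqrt(T) = -0.00225246
exp(-rT) = 0.97044553; exp(-qT) = 1.00000000
P = K * exp(-rT) * N(-d2) - S_0 * exp(-qT) * N(-d1)
N(-d1) = 0.30548037; N(-d2) = 0.50089860
P = 9.5700 * 0.97044553 * 0.50089860 - 10.5700 * 1.00000000 * 0.30548037 = 1.4230


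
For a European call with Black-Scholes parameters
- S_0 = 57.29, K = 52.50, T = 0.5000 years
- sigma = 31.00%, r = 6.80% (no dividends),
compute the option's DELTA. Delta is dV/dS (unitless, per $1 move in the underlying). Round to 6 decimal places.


d1 = 0.6630285675; d2 = 0.4438254653
phi(d1) = 0.3202216157; exp(-qT) = 1.0000000000; exp(-rT) = 0.9665715046
N(d1) = 0.7463438710
Delta = exp(-qT) * N(d1) = 1.0000000000 * 0.7463438710 = 0.746344

Answer: Delta = 0.746344


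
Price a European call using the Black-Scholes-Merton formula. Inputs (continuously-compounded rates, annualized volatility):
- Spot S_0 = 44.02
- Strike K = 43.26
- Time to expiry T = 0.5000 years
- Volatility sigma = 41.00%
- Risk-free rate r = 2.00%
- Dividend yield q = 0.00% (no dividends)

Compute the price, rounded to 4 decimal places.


d1 = (ln(S/K) + (r - q + 0.5*sigma^2) * T) / (sigma * sqrt(T)) = 0.23952175
d2 = d1 - sigma * sqrt(T) = -0.05039203
exp(-rT) = 0.99004983; exp(-qT) = 1.00000000
C = S_0 * exp(-qT) * N(d1) - K * exp(-rT) * N(d2)
N(d1) = 0.59464948; N(d2) = 0.47990499
C = 44.0200 * 1.00000000 * 0.59464948 - 43.2600 * 0.99004983 * 0.47990499 = 5.6224

Answer: Price = 5.6224


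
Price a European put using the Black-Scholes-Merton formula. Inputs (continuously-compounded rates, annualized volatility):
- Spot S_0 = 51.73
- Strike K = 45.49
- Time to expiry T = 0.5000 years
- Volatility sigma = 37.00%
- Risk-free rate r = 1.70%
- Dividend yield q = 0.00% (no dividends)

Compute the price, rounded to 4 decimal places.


Answer: Price = 2.3975

Derivation:
d1 = (ln(S/K) + (r - q + 0.5*sigma^2) * T) / (sigma * sqrt(T)) = 0.65462938
d2 = d1 - sigma * sqrt(T) = 0.39299987
exp(-rT) = 0.99153602; exp(-qT) = 1.00000000
P = K * exp(-rT) * N(-d2) - S_0 * exp(-qT) * N(-d1)
N(-d1) = 0.25635320; N(-d2) = 0.34715979
P = 45.4900 * 0.99153602 * 0.34715979 - 51.7300 * 1.00000000 * 0.25635320 = 2.3975


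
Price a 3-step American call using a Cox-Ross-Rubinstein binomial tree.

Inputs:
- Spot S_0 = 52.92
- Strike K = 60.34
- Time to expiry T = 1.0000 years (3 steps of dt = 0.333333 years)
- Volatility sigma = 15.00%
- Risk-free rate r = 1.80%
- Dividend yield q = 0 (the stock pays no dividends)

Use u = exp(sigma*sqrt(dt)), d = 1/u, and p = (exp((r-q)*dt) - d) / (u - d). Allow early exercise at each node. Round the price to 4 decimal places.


Answer: Price = V(0,0) = 1.0984

Derivation:
dt = T/N = 0.333333
u = exp(sigma*sqrt(dt)) = 1.090463; d = 1/u = 0.917042
p = (exp((r-q)*dt) - d) / (u - d) = 0.513065
Discount per step: exp(-r*dt) = 0.994018
Stock lattice S(k, i) with i counting down-moves:
  k=0: S(0,0) = 52.9200
  k=1: S(1,0) = 57.7073; S(1,1) = 48.5298
  k=2: S(2,0) = 62.9277; S(2,1) = 52.9200; S(2,2) = 44.5039
  k=3: S(3,0) = 68.6203; S(3,1) = 57.7073; S(3,2) = 48.5298; S(3,3) = 40.8119
Terminal payoffs V(N, i) = max(S_T - K, 0):
  V(3,0) = 8.280338; V(3,1) = 0.000000; V(3,2) = 0.000000; V(3,3) = 0.000000
Backward induction: V(k, i) = exp(-r*dt) * [p * V(k+1, i) + (1-p) * V(k+1, i+1)]; then take max(V_cont, immediate exercise) for American.
  V(2,0) = exp(-r*dt) * [p*8.280338 + (1-p)*0.000000] = 4.222935; exercise = 2.587698; V(2,0) = max -> 4.222935
  V(2,1) = exp(-r*dt) * [p*0.000000 + (1-p)*0.000000] = 0.000000; exercise = 0.000000; V(2,1) = max -> 0.000000
  V(2,2) = exp(-r*dt) * [p*0.000000 + (1-p)*0.000000] = 0.000000; exercise = 0.000000; V(2,2) = max -> 0.000000
  V(1,0) = exp(-r*dt) * [p*4.222935 + (1-p)*0.000000] = 2.153678; exercise = 0.000000; V(1,0) = max -> 2.153678
  V(1,1) = exp(-r*dt) * [p*0.000000 + (1-p)*0.000000] = 0.000000; exercise = 0.000000; V(1,1) = max -> 0.000000
  V(0,0) = exp(-r*dt) * [p*2.153678 + (1-p)*0.000000] = 1.098366; exercise = 0.000000; V(0,0) = max -> 1.098366


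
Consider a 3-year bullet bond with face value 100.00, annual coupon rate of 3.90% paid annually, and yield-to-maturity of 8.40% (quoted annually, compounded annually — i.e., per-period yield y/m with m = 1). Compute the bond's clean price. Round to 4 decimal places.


Answer: Price = 88.4863

Derivation:
Coupon per period c = face * coupon_rate / m = 3.900000
Periods per year m = 1; per-period yield y/m = 0.084000
Number of cashflows N = 3
Cashflows (t years, CF_t, discount factor 1/(1+y/m)^(m*t), PV):
  t = 1.0000: CF_t = 3.900000, DF = 0.922509, PV = 3.597786
  t = 2.0000: CF_t = 3.900000, DF = 0.851023, PV = 3.318991
  t = 3.0000: CF_t = 103.900000, DF = 0.785077, PV = 81.569481
Price P = sum_t PV_t = 88.486258


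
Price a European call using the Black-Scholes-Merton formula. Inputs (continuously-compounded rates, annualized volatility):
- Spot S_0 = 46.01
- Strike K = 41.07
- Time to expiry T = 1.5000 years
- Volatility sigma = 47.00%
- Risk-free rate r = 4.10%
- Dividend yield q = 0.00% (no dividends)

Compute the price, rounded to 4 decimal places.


d1 = (ln(S/K) + (r - q + 0.5*sigma^2) * T) / (sigma * sqrt(T)) = 0.59197016
d2 = d1 - sigma * sqrt(T) = 0.01634007
exp(-rT) = 0.94035295; exp(-qT) = 1.00000000
C = S_0 * exp(-qT) * N(d1) - K * exp(-rT) * N(d2)
N(d1) = 0.72306471; N(d2) = 0.50651845
C = 46.0100 * 1.00000000 * 0.72306471 - 41.0700 * 0.94035295 * 0.50651845 = 13.7063

Answer: Price = 13.7063


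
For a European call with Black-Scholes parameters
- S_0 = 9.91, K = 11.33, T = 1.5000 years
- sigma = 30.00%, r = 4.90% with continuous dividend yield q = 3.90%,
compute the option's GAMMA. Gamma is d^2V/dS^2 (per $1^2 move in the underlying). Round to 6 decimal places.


d1 = -0.1399195536; d2 = -0.5073430150
phi(d1) = 0.3950561889; exp(-qT) = 0.9431782404; exp(-rT) = 0.9291361458
Gamma = exp(-qT) * phi(d1) / (S * sigma * sqrt(T)) = 0.9431782404 * 0.3950561889 / (9.9100 * 0.3000 * 1.2247448714) = 0.102332

Answer: Gamma = 0.102332


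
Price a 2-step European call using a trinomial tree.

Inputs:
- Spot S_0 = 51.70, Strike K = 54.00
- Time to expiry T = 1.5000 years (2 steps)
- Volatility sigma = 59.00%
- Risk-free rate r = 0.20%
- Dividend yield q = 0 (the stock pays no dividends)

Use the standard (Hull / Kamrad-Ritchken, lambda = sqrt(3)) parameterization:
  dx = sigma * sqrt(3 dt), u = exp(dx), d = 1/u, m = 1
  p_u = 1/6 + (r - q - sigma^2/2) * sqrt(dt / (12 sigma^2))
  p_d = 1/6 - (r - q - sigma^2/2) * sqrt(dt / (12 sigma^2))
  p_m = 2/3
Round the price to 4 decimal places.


dt = T/N = 0.750000; dx = sigma*sqrt(3*dt) = 0.885000
u = exp(dx) = 2.422984; d = 1/u = 0.412714
p_u = 0.093764, p_m = 0.666667, p_d = 0.239569
Discount per step: exp(-r*dt) = 0.998501
Stock lattice S(k, j) with j the centered position index:
  k=0: S(0,+0) = 51.7000
  k=1: S(1,-1) = 21.3373; S(1,+0) = 51.7000; S(1,+1) = 125.2683
  k=2: S(2,-2) = 8.8062; S(2,-1) = 21.3373; S(2,+0) = 51.7000; S(2,+1) = 125.2683; S(2,+2) = 303.5231
Terminal payoffs V(N, j) = max(S_T - K, 0):
  V(2,-2) = 0.000000; V(2,-1) = 0.000000; V(2,+0) = 0.000000; V(2,+1) = 71.268293; V(2,+2) = 249.523119
Backward induction: V(k, j) = exp(-r*dt) * [p_u * V(k+1, j+1) + p_m * V(k+1, j) + p_d * V(k+1, j-1)]
  V(1,-1) = exp(-r*dt) * [p_u*0.000000 + p_m*0.000000 + p_d*0.000000] = 0.000000
  V(1,+0) = exp(-r*dt) * [p_u*71.268293 + p_m*0.000000 + p_d*0.000000] = 6.672393
  V(1,+1) = exp(-r*dt) * [p_u*249.523119 + p_m*71.268293 + p_d*0.000000] = 70.802229
  V(0,+0) = exp(-r*dt) * [p_u*70.802229 + p_m*6.672393 + p_d*0.000000] = 11.070353

Answer: Price = V(0,0) = 11.0704


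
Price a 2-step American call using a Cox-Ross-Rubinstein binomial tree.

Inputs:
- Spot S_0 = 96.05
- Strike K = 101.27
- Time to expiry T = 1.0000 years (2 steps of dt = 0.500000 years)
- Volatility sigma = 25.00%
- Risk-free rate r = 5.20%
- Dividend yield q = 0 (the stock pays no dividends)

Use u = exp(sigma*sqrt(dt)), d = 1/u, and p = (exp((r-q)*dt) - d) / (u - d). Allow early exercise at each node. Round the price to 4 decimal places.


dt = T/N = 0.500000
u = exp(sigma*sqrt(dt)) = 1.193365; d = 1/u = 0.837967
p = (exp((r-q)*dt) - d) / (u - d) = 0.530037
Discount per step: exp(-r*dt) = 0.974335
Stock lattice S(k, i) with i counting down-moves:
  k=0: S(0,0) = 96.0500
  k=1: S(1,0) = 114.6227; S(1,1) = 80.4867
  k=2: S(2,0) = 136.7866; S(2,1) = 96.0500; S(2,2) = 67.4452
Terminal payoffs V(N, i) = max(S_T - K, 0):
  V(2,0) = 35.516632; V(2,1) = 0.000000; V(2,2) = 0.000000
Backward induction: V(k, i) = exp(-r*dt) * [p * V(k+1, i) + (1-p) * V(k+1, i+1)]; then take max(V_cont, immediate exercise) for American.
  V(1,0) = exp(-r*dt) * [p*35.516632 + (1-p)*0.000000] = 18.341997; exercise = 13.352668; V(1,0) = max -> 18.341997
  V(1,1) = exp(-r*dt) * [p*0.000000 + (1-p)*0.000000] = 0.000000; exercise = 0.000000; V(1,1) = max -> 0.000000
  V(0,0) = exp(-r*dt) * [p*18.341997 + (1-p)*0.000000] = 9.472431; exercise = 0.000000; V(0,0) = max -> 9.472431

Answer: Price = V(0,0) = 9.4724


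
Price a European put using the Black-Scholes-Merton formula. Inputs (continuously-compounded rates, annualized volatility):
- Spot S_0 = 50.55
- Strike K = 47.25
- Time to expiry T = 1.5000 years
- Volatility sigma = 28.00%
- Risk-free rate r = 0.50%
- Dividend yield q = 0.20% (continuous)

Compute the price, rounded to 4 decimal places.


d1 = (ln(S/K) + (r - q + 0.5*sigma^2) * T) / (sigma * sqrt(T)) = 0.38145056
d2 = d1 - sigma * sqrt(T) = 0.03852199
exp(-rT) = 0.99252805; exp(-qT) = 0.99700450
P = K * exp(-rT) * N(-d2) - S_0 * exp(-qT) * N(-d1)
N(-d1) = 0.35143448; N(-d2) = 0.48463575
P = 47.2500 * 0.99252805 * 0.48463575 - 50.5500 * 0.99700450 * 0.35143448 = 5.0161

Answer: Price = 5.0161


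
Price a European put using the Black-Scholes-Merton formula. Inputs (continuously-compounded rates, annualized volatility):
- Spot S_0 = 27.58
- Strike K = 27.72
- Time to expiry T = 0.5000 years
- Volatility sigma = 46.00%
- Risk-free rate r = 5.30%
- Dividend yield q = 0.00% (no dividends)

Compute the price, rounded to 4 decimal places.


d1 = (ln(S/K) + (r - q + 0.5*sigma^2) * T) / (sigma * sqrt(T)) = 0.22853906
d2 = d1 - sigma * sqrt(T) = -0.09673006
exp(-rT) = 0.97384804; exp(-qT) = 1.00000000
P = K * exp(-rT) * N(-d2) - S_0 * exp(-qT) * N(-d1)
N(-d1) = 0.40961360; N(-d2) = 0.53852962
P = 27.7200 * 0.97384804 * 0.53852962 - 27.5800 * 1.00000000 * 0.40961360 = 3.2405

Answer: Price = 3.2405


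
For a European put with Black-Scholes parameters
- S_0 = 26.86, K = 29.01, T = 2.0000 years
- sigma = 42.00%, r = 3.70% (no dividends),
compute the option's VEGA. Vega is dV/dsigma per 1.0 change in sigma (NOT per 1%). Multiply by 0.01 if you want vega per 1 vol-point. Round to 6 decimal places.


d1 = 0.2919300329; d2 = -0.3020396633
phi(d1) = 0.3822998215; exp(-qT) = 1.0000000000; exp(-rT) = 0.9286716938
Vega = S * exp(-qT) * phi(d1) * sqrt(T) = 26.8600 * 1.0000000000 * 0.3822998215 * 1.4142135624 = 14.521955

Answer: Vega = 14.521955


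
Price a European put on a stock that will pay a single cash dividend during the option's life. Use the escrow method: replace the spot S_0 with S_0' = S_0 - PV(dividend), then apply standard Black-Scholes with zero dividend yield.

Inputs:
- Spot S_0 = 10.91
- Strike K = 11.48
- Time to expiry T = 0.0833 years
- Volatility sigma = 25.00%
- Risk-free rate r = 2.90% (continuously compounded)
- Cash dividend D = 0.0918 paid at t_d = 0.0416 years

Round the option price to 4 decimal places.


PV(D) = D * exp(-r * t_d) = 0.0918 * 0.99879433 = 0.09168932
S_0' = S_0 - PV(D) = 10.9100 - 0.09168932 = 10.81831068
d1 = (ln(S_0'/K) + (r + sigma^2/2)*T) / (sigma*sqrt(T)) = -0.75321079
d2 = d1 - sigma*sqrt(T) = -0.82536514
exp(-rT) = 0.99758722
N(-d1) = 0.77433837; N(-d2) = 0.79541784
P = K * exp(-rT) * N(-d2) - S_0' * N(-d1) = 11.4800 * 0.99758722 * 0.79541784 - 10.81831068 * 0.77433837 = 0.7323

Answer: Price = 0.7323


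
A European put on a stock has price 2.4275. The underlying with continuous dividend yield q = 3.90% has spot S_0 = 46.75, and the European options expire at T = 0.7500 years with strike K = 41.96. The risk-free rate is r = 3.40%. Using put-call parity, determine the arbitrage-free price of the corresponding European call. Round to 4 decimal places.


Answer: Call price = 6.9263

Derivation:
Put-call parity: C - P = S_0 * exp(-qT) - K * exp(-rT).
S_0 * exp(-qT) = 46.7500 * 0.97117364 = 45.40236770
K * exp(-rT) = 41.9600 * 0.97482238 = 40.90354702
C = P + S*exp(-qT) - K*exp(-rT)
C = 2.4275 + 45.40236770 - 40.90354702 = 6.9263


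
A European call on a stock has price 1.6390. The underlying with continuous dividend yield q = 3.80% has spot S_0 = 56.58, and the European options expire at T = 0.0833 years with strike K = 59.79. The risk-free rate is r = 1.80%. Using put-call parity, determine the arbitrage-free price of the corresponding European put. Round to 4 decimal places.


Answer: Put price = 4.9382

Derivation:
Put-call parity: C - P = S_0 * exp(-qT) - K * exp(-rT).
S_0 * exp(-qT) = 56.5800 * 0.99683960 = 56.40118483
K * exp(-rT) = 59.7900 * 0.99850172 = 59.70041805
P = C - S*exp(-qT) + K*exp(-rT)
P = 1.6390 - 56.40118483 + 59.70041805 = 4.9382


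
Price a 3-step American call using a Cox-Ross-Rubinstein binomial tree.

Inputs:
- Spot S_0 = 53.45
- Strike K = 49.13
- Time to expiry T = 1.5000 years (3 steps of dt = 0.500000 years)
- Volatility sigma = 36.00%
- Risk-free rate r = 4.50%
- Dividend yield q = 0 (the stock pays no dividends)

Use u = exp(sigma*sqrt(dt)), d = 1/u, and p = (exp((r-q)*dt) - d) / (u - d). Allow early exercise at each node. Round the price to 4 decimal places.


dt = T/N = 0.500000
u = exp(sigma*sqrt(dt)) = 1.289892; d = 1/u = 0.775259
p = (exp((r-q)*dt) - d) / (u - d) = 0.480918
Discount per step: exp(-r*dt) = 0.977751
Stock lattice S(k, i) with i counting down-moves:
  k=0: S(0,0) = 53.4500
  k=1: S(1,0) = 68.9447; S(1,1) = 41.4376
  k=2: S(2,0) = 88.9312; S(2,1) = 53.4500; S(2,2) = 32.1248
  k=3: S(3,0) = 114.7117; S(3,1) = 68.9447; S(3,2) = 41.4376; S(3,3) = 24.9051
Terminal payoffs V(N, i) = max(S_T - K, 0):
  V(3,0) = 65.581693; V(3,1) = 19.814724; V(3,2) = 0.000000; V(3,3) = 0.000000
Backward induction: V(k, i) = exp(-r*dt) * [p * V(k+1, i) + (1-p) * V(k+1, i+1)]; then take max(V_cont, immediate exercise) for American.
  V(2,0) = exp(-r*dt) * [p*65.581693 + (1-p)*19.814724] = 40.894325; exercise = 39.801243; V(2,0) = max -> 40.894325
  V(2,1) = exp(-r*dt) * [p*19.814724 + (1-p)*0.000000] = 9.317240; exercise = 4.320000; V(2,1) = max -> 9.317240
  V(2,2) = exp(-r*dt) * [p*0.000000 + (1-p)*0.000000] = 0.000000; exercise = 0.000000; V(2,2) = max -> 0.000000
  V(1,0) = exp(-r*dt) * [p*40.894325 + (1-p)*9.317240] = 23.958058; exercise = 19.814724; V(1,0) = max -> 23.958058
  V(1,1) = exp(-r*dt) * [p*9.317240 + (1-p)*0.000000] = 4.381134; exercise = 0.000000; V(1,1) = max -> 4.381134
  V(0,0) = exp(-r*dt) * [p*23.958058 + (1-p)*4.381134] = 13.489082; exercise = 4.320000; V(0,0) = max -> 13.489082

Answer: Price = V(0,0) = 13.4891


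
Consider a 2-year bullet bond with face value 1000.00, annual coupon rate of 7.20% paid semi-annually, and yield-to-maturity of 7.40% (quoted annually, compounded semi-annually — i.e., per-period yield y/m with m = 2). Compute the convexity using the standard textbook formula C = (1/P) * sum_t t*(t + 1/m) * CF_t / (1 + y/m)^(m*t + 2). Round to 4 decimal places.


Coupon per period c = face * coupon_rate / m = 36.000000
Periods per year m = 2; per-period yield y/m = 0.037000
Number of cashflows N = 4
Cashflows (t years, CF_t, discount factor 1/(1+y/m)^(m*t), PV):
  t = 0.5000: CF_t = 36.000000, DF = 0.964320, PV = 34.715526
  t = 1.0000: CF_t = 36.000000, DF = 0.929913, PV = 33.476881
  t = 1.5000: CF_t = 36.000000, DF = 0.896734, PV = 32.282431
  t = 2.0000: CF_t = 1036.000000, DF = 0.864739, PV = 895.869456
Price P = sum_t PV_t = 996.344293
Convexity numerator sum_t t*(t + 1/m) * CF_t / (1+y/m)^(m*t + 2):
  t = 0.5000: term = 16.141216
  t = 1.0000: term = 46.695898
  t = 1.5000: term = 90.059592
  t = 2.0000: term = 4165.404879
Convexity = (1/P) * sum = 4318.301585 / 996.344293 = 4.334146

Answer: Convexity = 4.3341


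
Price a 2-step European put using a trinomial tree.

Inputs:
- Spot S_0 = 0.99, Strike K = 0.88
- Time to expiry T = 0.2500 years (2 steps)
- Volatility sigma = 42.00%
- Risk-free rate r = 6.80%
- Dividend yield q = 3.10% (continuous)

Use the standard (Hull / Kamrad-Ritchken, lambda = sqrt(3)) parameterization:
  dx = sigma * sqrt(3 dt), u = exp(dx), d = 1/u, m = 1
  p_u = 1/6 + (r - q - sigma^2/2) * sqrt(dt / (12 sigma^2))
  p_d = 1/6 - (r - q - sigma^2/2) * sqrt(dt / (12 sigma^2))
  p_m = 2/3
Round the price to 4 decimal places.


Answer: Price = V(0,0) = 0.0360

Derivation:
dt = T/N = 0.125000; dx = sigma*sqrt(3*dt) = 0.257196
u = exp(dx) = 1.293299; d = 1/u = 0.773216
p_u = 0.154225, p_m = 0.666667, p_d = 0.179109
Discount per step: exp(-r*dt) = 0.991536
Stock lattice S(k, j) with j the centered position index:
  k=0: S(0,+0) = 0.9900
  k=1: S(1,-1) = 0.7655; S(1,+0) = 0.9900; S(1,+1) = 1.2804
  k=2: S(2,-2) = 0.5919; S(2,-1) = 0.7655; S(2,+0) = 0.9900; S(2,+1) = 1.2804; S(2,+2) = 1.6559
Terminal payoffs V(N, j) = max(K - S_T, 0):
  V(2,-2) = 0.288115; V(2,-1) = 0.114516; V(2,+0) = 0.000000; V(2,+1) = 0.000000; V(2,+2) = 0.000000
Backward induction: V(k, j) = exp(-r*dt) * [p_u * V(k+1, j+1) + p_m * V(k+1, j) + p_d * V(k+1, j-1)]
  V(1,-1) = exp(-r*dt) * [p_u*0.000000 + p_m*0.114516 + p_d*0.288115] = 0.126865
  V(1,+0) = exp(-r*dt) * [p_u*0.000000 + p_m*0.000000 + p_d*0.114516] = 0.020337
  V(1,+1) = exp(-r*dt) * [p_u*0.000000 + p_m*0.000000 + p_d*0.000000] = 0.000000
  V(0,+0) = exp(-r*dt) * [p_u*0.000000 + p_m*0.020337 + p_d*0.126865] = 0.035974


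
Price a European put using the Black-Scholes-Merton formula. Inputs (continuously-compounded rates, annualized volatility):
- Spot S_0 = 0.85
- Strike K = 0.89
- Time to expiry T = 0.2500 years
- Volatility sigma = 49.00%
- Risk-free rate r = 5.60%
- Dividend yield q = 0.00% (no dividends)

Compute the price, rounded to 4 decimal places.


Answer: Price = 0.0987

Derivation:
d1 = (ln(S/K) + (r - q + 0.5*sigma^2) * T) / (sigma * sqrt(T)) = -0.00805148
d2 = d1 - sigma * sqrt(T) = -0.25305148
exp(-rT) = 0.98609754; exp(-qT) = 1.00000000
P = K * exp(-rT) * N(-d2) - S_0 * exp(-qT) * N(-d1)
N(-d1) = 0.50321204; N(-d2) = 0.59988578
P = 0.8900 * 0.98609754 * 0.59988578 - 0.8500 * 1.00000000 * 0.50321204 = 0.0987


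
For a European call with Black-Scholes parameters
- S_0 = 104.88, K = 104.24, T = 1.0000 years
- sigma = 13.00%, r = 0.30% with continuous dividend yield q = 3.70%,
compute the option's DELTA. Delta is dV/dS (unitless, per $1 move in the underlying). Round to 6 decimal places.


d1 = -0.1494545643; d2 = -0.2794545643
phi(d1) = 0.3945115480; exp(-qT) = 0.9636761353; exp(-rT) = 0.9970044955
N(d1) = 0.4405974795
Delta = exp(-qT) * N(d1) = 0.9636761353 * 0.4405974795 = 0.424593

Answer: Delta = 0.424593


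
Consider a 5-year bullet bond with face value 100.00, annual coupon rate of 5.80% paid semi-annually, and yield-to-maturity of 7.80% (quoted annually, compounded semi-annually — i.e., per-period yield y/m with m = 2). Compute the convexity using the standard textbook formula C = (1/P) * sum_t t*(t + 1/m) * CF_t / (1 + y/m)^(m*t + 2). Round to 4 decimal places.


Coupon per period c = face * coupon_rate / m = 2.900000
Periods per year m = 2; per-period yield y/m = 0.039000
Number of cashflows N = 10
Cashflows (t years, CF_t, discount factor 1/(1+y/m)^(m*t), PV):
  t = 0.5000: CF_t = 2.900000, DF = 0.962464, PV = 2.791145
  t = 1.0000: CF_t = 2.900000, DF = 0.926337, PV = 2.686377
  t = 1.5000: CF_t = 2.900000, DF = 0.891566, PV = 2.585541
  t = 2.0000: CF_t = 2.900000, DF = 0.858100, PV = 2.488489
  t = 2.5000: CF_t = 2.900000, DF = 0.825890, PV = 2.395081
  t = 3.0000: CF_t = 2.900000, DF = 0.794889, PV = 2.305179
  t = 3.5000: CF_t = 2.900000, DF = 0.765052, PV = 2.218652
  t = 4.0000: CF_t = 2.900000, DF = 0.736335, PV = 2.135372
  t = 4.5000: CF_t = 2.900000, DF = 0.708696, PV = 2.055219
  t = 5.0000: CF_t = 102.900000, DF = 0.682094, PV = 70.187520
Price P = sum_t PV_t = 91.848576
Convexity numerator sum_t t*(t + 1/m) * CF_t / (1+y/m)^(m*t + 2):
  t = 0.5000: term = 1.292770
  t = 1.0000: term = 3.732734
  t = 1.5000: term = 7.185244
  t = 2.0000: term = 11.525897
  t = 2.5000: term = 16.639889
  t = 3.0000: term = 22.421410
  t = 3.5000: term = 28.773064
  t = 4.0000: term = 35.605331
  t = 4.5000: term = 42.836058
  t = 5.0000: term = 1787.975230
Convexity = (1/P) * sum = 1957.987626 / 91.848576 = 21.317561

Answer: Convexity = 21.3176


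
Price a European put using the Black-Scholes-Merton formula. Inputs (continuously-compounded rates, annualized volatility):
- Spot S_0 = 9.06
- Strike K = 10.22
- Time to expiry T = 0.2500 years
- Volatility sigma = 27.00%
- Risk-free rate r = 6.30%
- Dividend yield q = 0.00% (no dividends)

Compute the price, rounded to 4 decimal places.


d1 = (ln(S/K) + (r - q + 0.5*sigma^2) * T) / (sigma * sqrt(T)) = -0.70825900
d2 = d1 - sigma * sqrt(T) = -0.84325900
exp(-rT) = 0.98437338; exp(-qT) = 1.00000000
P = K * exp(-rT) * N(-d2) - S_0 * exp(-qT) * N(-d1)
N(-d1) = 0.76060778; N(-d2) = 0.80045820
P = 10.2200 * 0.98437338 * 0.80045820 - 9.0600 * 1.00000000 * 0.76060778 = 1.1617

Answer: Price = 1.1617


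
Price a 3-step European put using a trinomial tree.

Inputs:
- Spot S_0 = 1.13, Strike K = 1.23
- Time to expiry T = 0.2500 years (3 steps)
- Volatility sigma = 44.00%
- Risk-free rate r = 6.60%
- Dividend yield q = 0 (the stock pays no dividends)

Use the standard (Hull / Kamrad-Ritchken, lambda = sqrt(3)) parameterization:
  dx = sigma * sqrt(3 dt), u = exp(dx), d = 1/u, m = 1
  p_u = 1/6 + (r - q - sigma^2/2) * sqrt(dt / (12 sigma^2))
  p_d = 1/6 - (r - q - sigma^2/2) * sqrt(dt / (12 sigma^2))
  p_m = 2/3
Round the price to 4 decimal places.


dt = T/N = 0.083333; dx = sigma*sqrt(3*dt) = 0.220000
u = exp(dx) = 1.246077; d = 1/u = 0.802519
p_u = 0.160833, p_m = 0.666667, p_d = 0.172500
Discount per step: exp(-r*dt) = 0.994515
Stock lattice S(k, j) with j the centered position index:
  k=0: S(0,+0) = 1.1300
  k=1: S(1,-1) = 0.9068; S(1,+0) = 1.1300; S(1,+1) = 1.4081
  k=2: S(2,-2) = 0.7278; S(2,-1) = 0.9068; S(2,+0) = 1.1300; S(2,+1) = 1.4081; S(2,+2) = 1.7546
  k=3: S(3,-3) = 0.5840; S(3,-2) = 0.7278; S(3,-1) = 0.9068; S(3,+0) = 1.1300; S(3,+1) = 1.4081; S(3,+2) = 1.7546; S(3,+3) = 2.1863
Terminal payoffs V(N, j) = max(K - S_T, 0):
  V(3,-3) = 0.645958; V(3,-2) = 0.502239; V(3,-1) = 0.323154; V(3,+0) = 0.100000; V(3,+1) = 0.000000; V(3,+2) = 0.000000; V(3,+3) = 0.000000
Backward induction: V(k, j) = exp(-r*dt) * [p_u * V(k+1, j+1) + p_m * V(k+1, j) + p_d * V(k+1, j-1)]
  V(2,-2) = exp(-r*dt) * [p_u*0.323154 + p_m*0.502239 + p_d*0.645958] = 0.495495
  V(2,-1) = exp(-r*dt) * [p_u*0.100000 + p_m*0.323154 + p_d*0.502239] = 0.316410
  V(2,+0) = exp(-r*dt) * [p_u*0.000000 + p_m*0.100000 + p_d*0.323154] = 0.121739
  V(2,+1) = exp(-r*dt) * [p_u*0.000000 + p_m*0.000000 + p_d*0.100000] = 0.017155
  V(2,+2) = exp(-r*dt) * [p_u*0.000000 + p_m*0.000000 + p_d*0.000000] = 0.000000
  V(1,-1) = exp(-r*dt) * [p_u*0.121739 + p_m*0.316410 + p_d*0.495495] = 0.314260
  V(1,+0) = exp(-r*dt) * [p_u*0.017155 + p_m*0.121739 + p_d*0.316410] = 0.137740
  V(1,+1) = exp(-r*dt) * [p_u*0.000000 + p_m*0.017155 + p_d*0.121739] = 0.032259
  V(0,+0) = exp(-r*dt) * [p_u*0.032259 + p_m*0.137740 + p_d*0.314260] = 0.150395

Answer: Price = V(0,0) = 0.1504


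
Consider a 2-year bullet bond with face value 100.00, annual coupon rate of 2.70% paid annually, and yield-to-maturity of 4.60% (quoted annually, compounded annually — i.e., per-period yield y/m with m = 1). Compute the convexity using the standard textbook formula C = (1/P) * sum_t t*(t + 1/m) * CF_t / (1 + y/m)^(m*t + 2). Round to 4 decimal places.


Answer: Convexity = 5.3860

Derivation:
Coupon per period c = face * coupon_rate / m = 2.700000
Periods per year m = 1; per-period yield y/m = 0.046000
Number of cashflows N = 2
Cashflows (t years, CF_t, discount factor 1/(1+y/m)^(m*t), PV):
  t = 1.0000: CF_t = 2.700000, DF = 0.956023, PV = 2.581262
  t = 2.0000: CF_t = 102.700000, DF = 0.913980, PV = 93.865733
Price P = sum_t PV_t = 96.446995
Convexity numerator sum_t t*(t + 1/m) * CF_t / (1+y/m)^(m*t + 2):
  t = 1.0000: term = 4.718443
  t = 2.0000: term = 514.748341
Convexity = (1/P) * sum = 519.466784 / 96.446995 = 5.386034


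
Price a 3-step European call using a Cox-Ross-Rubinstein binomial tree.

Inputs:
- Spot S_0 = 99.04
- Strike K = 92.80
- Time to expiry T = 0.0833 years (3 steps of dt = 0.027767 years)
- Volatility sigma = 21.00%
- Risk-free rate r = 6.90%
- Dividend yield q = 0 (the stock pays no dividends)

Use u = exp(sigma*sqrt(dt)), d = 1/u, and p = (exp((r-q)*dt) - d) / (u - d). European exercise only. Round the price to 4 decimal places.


Answer: Price = V(0,0) = 7.1744

Derivation:
dt = T/N = 0.027767
u = exp(sigma*sqrt(dt)) = 1.035612; d = 1/u = 0.965612
p = (exp((r-q)*dt) - d) / (u - d) = 0.518649
Discount per step: exp(-r*dt) = 0.998086
Stock lattice S(k, i) with i counting down-moves:
  k=0: S(0,0) = 99.0400
  k=1: S(1,0) = 102.5671; S(1,1) = 95.6342
  k=2: S(2,0) = 106.2197; S(2,1) = 99.0400; S(2,2) = 92.3456
  k=3: S(3,0) = 110.0025; S(3,1) = 102.5671; S(3,2) = 95.6342; S(3,3) = 89.1700
Terminal payoffs V(N, i) = max(S_T - K, 0):
  V(3,0) = 17.202469; V(3,1) = 9.767058; V(3,2) = 2.834230; V(3,3) = 0.000000
Backward induction: V(k, i) = exp(-r*dt) * [p * V(k+1, i) + (1-p) * V(k+1, i+1)].
  V(2,0) = exp(-r*dt) * [p*17.202469 + (1-p)*9.767058] = 13.597348
  V(2,1) = exp(-r*dt) * [p*9.767058 + (1-p)*2.834230] = 6.417625
  V(2,2) = exp(-r*dt) * [p*2.834230 + (1-p)*0.000000] = 1.467156
  V(1,0) = exp(-r*dt) * [p*13.597348 + (1-p)*6.417625] = 10.121969
  V(1,1) = exp(-r*dt) * [p*6.417625 + (1-p)*1.467156] = 4.026988
  V(0,0) = exp(-r*dt) * [p*10.121969 + (1-p)*4.026988] = 7.174384


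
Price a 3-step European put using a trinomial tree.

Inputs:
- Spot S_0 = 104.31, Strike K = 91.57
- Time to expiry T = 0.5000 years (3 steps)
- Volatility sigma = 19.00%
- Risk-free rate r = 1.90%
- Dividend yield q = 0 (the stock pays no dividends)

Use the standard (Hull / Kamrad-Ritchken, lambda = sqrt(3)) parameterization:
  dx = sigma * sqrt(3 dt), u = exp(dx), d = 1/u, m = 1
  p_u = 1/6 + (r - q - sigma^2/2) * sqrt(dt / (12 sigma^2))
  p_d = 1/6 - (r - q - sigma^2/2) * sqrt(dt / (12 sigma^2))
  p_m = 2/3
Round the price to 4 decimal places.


dt = T/N = 0.166667; dx = sigma*sqrt(3*dt) = 0.134350
u = exp(dx) = 1.143793; d = 1/u = 0.874284
p_u = 0.167256, p_m = 0.666667, p_d = 0.166077
Discount per step: exp(-r*dt) = 0.996838
Stock lattice S(k, j) with j the centered position index:
  k=0: S(0,+0) = 104.3100
  k=1: S(1,-1) = 91.1965; S(1,+0) = 104.3100; S(1,+1) = 119.3091
  k=2: S(2,-2) = 79.7317; S(2,-1) = 91.1965; S(2,+0) = 104.3100; S(2,+1) = 119.3091; S(2,+2) = 136.4650
  k=3: S(3,-3) = 69.7081; S(3,-2) = 79.7317; S(3,-1) = 91.1965; S(3,+0) = 104.3100; S(3,+1) = 119.3091; S(3,+2) = 136.4650; S(3,+3) = 156.0877
Terminal payoffs V(N, j) = max(K - S_T, 0):
  V(3,-3) = 21.861911; V(3,-2) = 11.838347; V(3,-1) = 0.373461; V(3,+0) = 0.000000; V(3,+1) = 0.000000; V(3,+2) = 0.000000; V(3,+3) = 0.000000
Backward induction: V(k, j) = exp(-r*dt) * [p_u * V(k+1, j+1) + p_m * V(k+1, j) + p_d * V(k+1, j-1)]
  V(2,-2) = exp(-r*dt) * [p_u*0.373461 + p_m*11.838347 + p_d*21.861911] = 11.548835
  V(2,-1) = exp(-r*dt) * [p_u*0.000000 + p_m*0.373461 + p_d*11.838347] = 2.208053
  V(2,+0) = exp(-r*dt) * [p_u*0.000000 + p_m*0.000000 + p_d*0.373461] = 0.061827
  V(2,+1) = exp(-r*dt) * [p_u*0.000000 + p_m*0.000000 + p_d*0.000000] = 0.000000
  V(2,+2) = exp(-r*dt) * [p_u*0.000000 + p_m*0.000000 + p_d*0.000000] = 0.000000
  V(1,-1) = exp(-r*dt) * [p_u*0.061827 + p_m*2.208053 + p_d*11.548835] = 3.389626
  V(1,+0) = exp(-r*dt) * [p_u*0.000000 + p_m*0.061827 + p_d*2.208053] = 0.406636
  V(1,+1) = exp(-r*dt) * [p_u*0.000000 + p_m*0.000000 + p_d*0.061827] = 0.010236
  V(0,+0) = exp(-r*dt) * [p_u*0.010236 + p_m*0.406636 + p_d*3.389626] = 0.833101

Answer: Price = V(0,0) = 0.8331


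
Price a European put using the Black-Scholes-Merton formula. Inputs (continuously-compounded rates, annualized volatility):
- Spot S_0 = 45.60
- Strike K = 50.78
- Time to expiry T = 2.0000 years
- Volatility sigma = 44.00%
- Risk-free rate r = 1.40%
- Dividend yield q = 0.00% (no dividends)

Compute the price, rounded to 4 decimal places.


Answer: Price = 13.5820

Derivation:
d1 = (ln(S/K) + (r - q + 0.5*sigma^2) * T) / (sigma * sqrt(T)) = 0.18321320
d2 = d1 - sigma * sqrt(T) = -0.43904077
exp(-rT) = 0.97238837; exp(-qT) = 1.00000000
P = K * exp(-rT) * N(-d2) - S_0 * exp(-qT) * N(-d1)
N(-d1) = 0.42731537; N(-d2) = 0.66968400
P = 50.7800 * 0.97238837 * 0.66968400 - 45.6000 * 1.00000000 * 0.42731537 = 13.5820


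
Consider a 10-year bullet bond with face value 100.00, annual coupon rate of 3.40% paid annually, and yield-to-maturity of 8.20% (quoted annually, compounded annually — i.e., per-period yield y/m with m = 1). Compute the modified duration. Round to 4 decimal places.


Coupon per period c = face * coupon_rate / m = 3.400000
Periods per year m = 1; per-period yield y/m = 0.082000
Number of cashflows N = 10
Cashflows (t years, CF_t, discount factor 1/(1+y/m)^(m*t), PV):
  t = 1.0000: CF_t = 3.400000, DF = 0.924214, PV = 3.142329
  t = 2.0000: CF_t = 3.400000, DF = 0.854172, PV = 2.904186
  t = 3.0000: CF_t = 3.400000, DF = 0.789438, PV = 2.684090
  t = 4.0000: CF_t = 3.400000, DF = 0.729610, PV = 2.480675
  t = 5.0000: CF_t = 3.400000, DF = 0.674316, PV = 2.292676
  t = 6.0000: CF_t = 3.400000, DF = 0.623213, PV = 2.118924
  t = 7.0000: CF_t = 3.400000, DF = 0.575982, PV = 1.958340
  t = 8.0000: CF_t = 3.400000, DF = 0.532331, PV = 1.809926
  t = 9.0000: CF_t = 3.400000, DF = 0.491988, PV = 1.672760
  t = 10.0000: CF_t = 103.400000, DF = 0.454703, PV = 47.016244
Price P = sum_t PV_t = 68.080149
First compute Macaulay numerator sum_t t * PV_t:
  t * PV_t at t = 1.0000: 3.142329
  t * PV_t at t = 2.0000: 5.808372
  t * PV_t at t = 3.0000: 8.052271
  t * PV_t at t = 4.0000: 9.922700
  t * PV_t at t = 5.0000: 11.463378
  t * PV_t at t = 6.0000: 12.713543
  t * PV_t at t = 7.0000: 13.708380
  t * PV_t at t = 8.0000: 14.479408
  t * PV_t at t = 9.0000: 15.054838
  t * PV_t at t = 10.0000: 470.162439
Macaulay duration D = 564.507659 / 68.080149 = 8.291810
Modified duration = D / (1 + y/m) = 8.291810 / (1 + 0.082000) = 7.663410

Answer: Modified duration = 7.6634


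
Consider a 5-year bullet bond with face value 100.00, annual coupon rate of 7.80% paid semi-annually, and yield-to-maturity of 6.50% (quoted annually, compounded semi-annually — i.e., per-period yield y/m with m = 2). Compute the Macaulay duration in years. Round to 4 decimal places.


Answer: Macaulay duration = 4.2583 years

Derivation:
Coupon per period c = face * coupon_rate / m = 3.900000
Periods per year m = 2; per-period yield y/m = 0.032500
Number of cashflows N = 10
Cashflows (t years, CF_t, discount factor 1/(1+y/m)^(m*t), PV):
  t = 0.5000: CF_t = 3.900000, DF = 0.968523, PV = 3.777240
  t = 1.0000: CF_t = 3.900000, DF = 0.938037, PV = 3.658344
  t = 1.5000: CF_t = 3.900000, DF = 0.908510, PV = 3.543190
  t = 2.0000: CF_t = 3.900000, DF = 0.879913, PV = 3.431661
  t = 2.5000: CF_t = 3.900000, DF = 0.852216, PV = 3.323643
  t = 3.0000: CF_t = 3.900000, DF = 0.825391, PV = 3.219024
  t = 3.5000: CF_t = 3.900000, DF = 0.799410, PV = 3.117699
  t = 4.0000: CF_t = 3.900000, DF = 0.774247, PV = 3.019563
  t = 4.5000: CF_t = 3.900000, DF = 0.749876, PV = 2.924516
  t = 5.0000: CF_t = 103.900000, DF = 0.726272, PV = 75.459677
Price P = sum_t PV_t = 105.474557
Macaulay numerator sum_t t * PV_t:
  t * PV_t at t = 0.5000: 1.888620
  t * PV_t at t = 1.0000: 3.658344
  t * PV_t at t = 1.5000: 5.314785
  t * PV_t at t = 2.0000: 6.863322
  t * PV_t at t = 2.5000: 8.309106
  t * PV_t at t = 3.0000: 9.657073
  t * PV_t at t = 3.5000: 10.911947
  t * PV_t at t = 4.0000: 12.078253
  t * PV_t at t = 4.5000: 13.160324
  t * PV_t at t = 5.0000: 377.298387
Macaulay duration D = (sum_t t * PV_t) / P = 449.140159 / 105.474557 = 4.258280


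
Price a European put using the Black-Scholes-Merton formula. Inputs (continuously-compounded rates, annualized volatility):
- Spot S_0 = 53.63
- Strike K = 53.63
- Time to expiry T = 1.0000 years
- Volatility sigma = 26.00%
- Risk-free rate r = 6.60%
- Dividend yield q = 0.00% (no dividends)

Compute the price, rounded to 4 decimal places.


d1 = (ln(S/K) + (r - q + 0.5*sigma^2) * T) / (sigma * sqrt(T)) = 0.38384615
d2 = d1 - sigma * sqrt(T) = 0.12384615
exp(-rT) = 0.93613086; exp(-qT) = 1.00000000
P = K * exp(-rT) * N(-d2) - S_0 * exp(-qT) * N(-d1)
N(-d1) = 0.35054624; N(-d2) = 0.45071854
P = 53.6300 * 0.93613086 * 0.45071854 - 53.6300 * 1.00000000 * 0.35054624 = 3.8284

Answer: Price = 3.8284


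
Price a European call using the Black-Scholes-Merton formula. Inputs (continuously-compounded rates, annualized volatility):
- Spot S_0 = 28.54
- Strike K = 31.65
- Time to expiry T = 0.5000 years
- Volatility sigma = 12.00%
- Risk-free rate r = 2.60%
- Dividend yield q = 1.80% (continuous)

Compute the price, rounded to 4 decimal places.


Answer: Price = 0.1498

Derivation:
d1 = (ln(S/K) + (r - q + 0.5*sigma^2) * T) / (sigma * sqrt(T)) = -1.12938549
d2 = d1 - sigma * sqrt(T) = -1.21423830
exp(-rT) = 0.98708414; exp(-qT) = 0.99104038
C = S_0 * exp(-qT) * N(d1) - K * exp(-rT) * N(d2)
N(d1) = 0.12936763; N(d2) = 0.11232837
C = 28.5400 * 0.99104038 * 0.12936763 - 31.6500 * 0.98708414 * 0.11232837 = 0.1498


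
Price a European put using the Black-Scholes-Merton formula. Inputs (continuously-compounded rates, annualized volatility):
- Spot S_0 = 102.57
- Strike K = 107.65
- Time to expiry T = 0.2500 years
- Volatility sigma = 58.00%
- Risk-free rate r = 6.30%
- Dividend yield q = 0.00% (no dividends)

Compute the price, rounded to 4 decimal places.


d1 = (ln(S/K) + (r - q + 0.5*sigma^2) * T) / (sigma * sqrt(T)) = 0.03262162
d2 = d1 - sigma * sqrt(T) = -0.25737838
exp(-rT) = 0.98437338; exp(-qT) = 1.00000000
P = K * exp(-rT) * N(-d2) - S_0 * exp(-qT) * N(-d1)
N(-d1) = 0.48698817; N(-d2) = 0.60155666
P = 107.6500 * 0.98437338 * 0.60155666 - 102.5700 * 1.00000000 * 0.48698817 = 13.7953

Answer: Price = 13.7953


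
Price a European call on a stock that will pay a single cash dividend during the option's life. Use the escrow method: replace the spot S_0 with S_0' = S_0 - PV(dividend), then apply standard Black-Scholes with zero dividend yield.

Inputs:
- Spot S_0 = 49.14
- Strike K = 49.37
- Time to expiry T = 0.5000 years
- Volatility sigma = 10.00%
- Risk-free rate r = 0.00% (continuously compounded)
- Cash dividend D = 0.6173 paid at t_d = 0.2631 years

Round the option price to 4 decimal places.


Answer: Price = 0.9980

Derivation:
PV(D) = D * exp(-r * t_d) = 0.6173 * 1.00000000 = 0.61730000
S_0' = S_0 - PV(D) = 49.1400 - 0.61730000 = 48.52270000
d1 = (ln(S_0'/K) + (r + sigma^2/2)*T) / (sigma*sqrt(T)) = -0.20946232
d2 = d1 - sigma*sqrt(T) = -0.28017300
exp(-rT) = 1.00000000
N(d1) = 0.41704367; N(d2) = 0.38967239
C = S_0' * N(d1) - K * exp(-rT) * N(d2) = 48.52270000 * 0.41704367 - 49.3700 * 1.00000000 * 0.38967239 = 0.9980


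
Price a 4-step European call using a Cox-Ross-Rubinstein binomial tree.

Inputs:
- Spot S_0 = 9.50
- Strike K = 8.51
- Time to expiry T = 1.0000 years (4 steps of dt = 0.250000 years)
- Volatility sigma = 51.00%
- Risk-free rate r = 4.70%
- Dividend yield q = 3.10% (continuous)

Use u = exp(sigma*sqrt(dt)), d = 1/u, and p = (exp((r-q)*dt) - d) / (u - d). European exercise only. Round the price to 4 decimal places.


dt = T/N = 0.250000
u = exp(sigma*sqrt(dt)) = 1.290462; d = 1/u = 0.774916
p = (exp((r-q)*dt) - d) / (u - d) = 0.444368
Discount per step: exp(-r*dt) = 0.988319
Stock lattice S(k, i) with i counting down-moves:
  k=0: S(0,0) = 9.5000
  k=1: S(1,0) = 12.2594; S(1,1) = 7.3617
  k=2: S(2,0) = 15.8203; S(2,1) = 9.5000; S(2,2) = 5.7047
  k=3: S(3,0) = 20.4154; S(3,1) = 12.2594; S(3,2) = 7.3617; S(3,3) = 4.4207
  k=4: S(4,0) = 26.3454; S(4,1) = 15.8203; S(4,2) = 9.5000; S(4,3) = 5.7047; S(4,4) = 3.4257
Terminal payoffs V(N, i) = max(S_T - K, 0):
  V(4,0) = 17.835350; V(4,1) = 7.310266; V(4,2) = 0.990000; V(4,3) = 0.000000; V(4,4) = 0.000000
Backward induction: V(k, i) = exp(-r*dt) * [p * V(k+1, i) + (1-p) * V(k+1, i+1)].
  V(3,0) = exp(-r*dt) * [p*17.835350 + (1-p)*7.310266] = 11.847246
  V(3,1) = exp(-r*dt) * [p*7.310266 + (1-p)*0.990000] = 3.754150
  V(3,2) = exp(-r*dt) * [p*0.990000 + (1-p)*0.000000] = 0.434785
  V(3,3) = exp(-r*dt) * [p*0.000000 + (1-p)*0.000000] = 0.000000
  V(2,0) = exp(-r*dt) * [p*11.847246 + (1-p)*3.754150] = 7.264596
  V(2,1) = exp(-r*dt) * [p*3.754150 + (1-p)*0.434785] = 1.887494
  V(2,2) = exp(-r*dt) * [p*0.434785 + (1-p)*0.000000] = 0.190947
  V(1,0) = exp(-r*dt) * [p*7.264596 + (1-p)*1.887494] = 4.226944
  V(1,1) = exp(-r*dt) * [p*1.887494 + (1-p)*0.190947] = 0.933801
  V(0,0) = exp(-r*dt) * [p*4.226944 + (1-p)*0.933801] = 2.369165

Answer: Price = V(0,0) = 2.3692
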